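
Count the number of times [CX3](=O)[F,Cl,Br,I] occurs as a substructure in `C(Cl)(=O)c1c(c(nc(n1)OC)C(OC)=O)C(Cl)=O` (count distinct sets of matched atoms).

[CX3](=O)[F,Cl,Br,I] is the SMARTS for an acyl halide: a carbonyl carbon bonded to a halogen.
The molecule carries 2 separate instances of an acyl chloride (-C(=O)Cl) meeting every constraint; each maps to a distinct set of atoms, giving 2 matches.

2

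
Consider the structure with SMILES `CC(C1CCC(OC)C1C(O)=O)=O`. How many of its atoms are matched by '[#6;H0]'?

2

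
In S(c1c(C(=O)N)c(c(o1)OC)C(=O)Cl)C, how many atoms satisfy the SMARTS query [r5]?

Check the 15 heavy atoms by environment: 1× o (aromatic, in 5-ring) → match; 4× c (aromatic, in 5-ring) → match; 3× O (acyclic) → no; 4× C (acyclic) → no; 1× Cl (acyclic) → no; 1× N (acyclic) → no; 1× S (acyclic) → no.
Summing the matching environments: 1 + 4 = 5 matching atoms.

5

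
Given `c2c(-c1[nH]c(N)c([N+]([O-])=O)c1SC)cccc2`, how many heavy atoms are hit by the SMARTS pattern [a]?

11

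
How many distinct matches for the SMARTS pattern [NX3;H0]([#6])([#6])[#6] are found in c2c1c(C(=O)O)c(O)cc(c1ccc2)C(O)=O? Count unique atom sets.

0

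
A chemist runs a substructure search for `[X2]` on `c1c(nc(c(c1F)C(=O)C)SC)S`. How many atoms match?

3

The query [X2] means: any atom with exactly two total connections (bonds + H).
Check the 13 heavy atoms by environment: 1× n (aromatic, X2) → match; 5× c (aromatic, X3) → no; 2× S (X2) → match; 2× C (X4) → no; 1× C (X3) → no; 1× O (X1) → no; 1× F (X1) → no.
Summing the matching environments: 1 + 2 = 3 matching atoms.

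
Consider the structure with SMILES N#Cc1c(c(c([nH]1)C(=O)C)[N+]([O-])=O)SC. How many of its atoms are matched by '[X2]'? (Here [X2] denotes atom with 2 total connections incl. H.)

2

Check the 15 heavy atoms by environment: 1× n (aromatic, X3) → no; 4× c (aromatic, X3) → no; 1× S (X2) → match; 2× C (X4) → no; 1× C (X2) → match; 1× N (X1) → no; 1× C (X3) → no; 2× O (X1) → no; 1× N (charge +1, X3) → no; 1× O (charge -1, X1) → no.
Summing the matching environments: 1 + 1 = 2 matching atoms.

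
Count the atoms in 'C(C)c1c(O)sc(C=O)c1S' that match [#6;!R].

3

The query [#6;!R] means: carbon not in any ring.
Check the 11 heavy atoms by environment: 1× s (aromatic, in 5-ring) → no; 4× c (aromatic, in 5-ring) → no; 1× S (acyclic) → no; 2× O (acyclic) → no; 3× C (acyclic) → match.
That gives 3 matching atoms.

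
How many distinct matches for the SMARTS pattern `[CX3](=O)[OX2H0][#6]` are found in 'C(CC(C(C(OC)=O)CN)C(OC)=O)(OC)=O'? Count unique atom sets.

[CX3](=O)[OX2H0][#6] is the SMARTS for an ester: a carbonyl carbon bonded to an oxygen that is itself bonded to carbon (no H on that O).
The molecule carries 3 separate instances of a methyl-ester group (-C(=O)OCH3) meeting every constraint; each maps to a distinct set of atoms, giving 3 matches.

3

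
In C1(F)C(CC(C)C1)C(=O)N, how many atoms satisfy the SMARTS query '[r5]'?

The query [r5] means: r5 matches atoms in a five-membered ring.
Check the 10 heavy atoms by environment: 5× C (in 5-ring) → match; 2× C (acyclic) → no; 1× O (acyclic) → no; 1× N (acyclic) → no; 1× F (acyclic) → no.
That gives 5 matching atoms.

5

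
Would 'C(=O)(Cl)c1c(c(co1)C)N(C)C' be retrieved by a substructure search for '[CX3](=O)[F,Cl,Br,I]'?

Yes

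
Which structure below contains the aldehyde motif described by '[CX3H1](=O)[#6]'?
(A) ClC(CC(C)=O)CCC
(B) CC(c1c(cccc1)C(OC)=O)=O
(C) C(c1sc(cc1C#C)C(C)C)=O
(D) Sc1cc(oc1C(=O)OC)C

C

[CX3H1](=O)[#6] describes an sp2 carbon with one H, double-bonded to O and single-bonded to carbon (an aldehyde).
(A) has an acetyl/ketone group (-C(=O)CH3) but the carbonyl carbon has H0 (two carbon neighbours), not H1.
(B) has an acetyl/ketone group (-C(=O)CH3) but the carbonyl carbon has H0 (two carbon neighbours), not H1.
(C) contains an aldehyde (-CHO), which satisfies every atom and bond constraint.
(D) has a methyl-ester group (-C(=O)OCH3) but the carbonyl carbon has H0, not H1.
So the answer is (C).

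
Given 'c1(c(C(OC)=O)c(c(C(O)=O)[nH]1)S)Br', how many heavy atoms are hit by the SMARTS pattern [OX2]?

Check the 14 heavy atoms by environment: 1× n (aromatic, X3) → no; 4× c (aromatic, X3) → no; 1× Br (X1) → no; 2× C (X3) → no; 2× O (X1) → no; 2× O (X2) → match; 1× C (X4) → no; 1× S (X2) → no.
That gives 2 matching atoms.

2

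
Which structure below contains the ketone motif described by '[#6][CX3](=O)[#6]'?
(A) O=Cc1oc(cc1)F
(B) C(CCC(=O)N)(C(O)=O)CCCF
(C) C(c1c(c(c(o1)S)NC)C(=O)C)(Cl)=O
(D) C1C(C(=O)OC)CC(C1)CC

C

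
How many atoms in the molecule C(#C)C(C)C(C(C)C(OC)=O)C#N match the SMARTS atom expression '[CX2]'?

The query [CX2] means: C with X2: aliphatic carbon with exactly 2 total connections.
Check the 13 heavy atoms by environment: 6× C (X4) → no; 3× C (X2) → match; 1× N (X1) → no; 1× C (X3) → no; 1× O (X1) → no; 1× O (X2) → no.
That gives 3 matching atoms.

3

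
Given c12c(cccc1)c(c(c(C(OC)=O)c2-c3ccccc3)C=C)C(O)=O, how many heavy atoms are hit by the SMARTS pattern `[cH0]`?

7

The query [cH0] means: aromatic carbon with no attached hydrogen (substituted or ring-fusion).
Check the 25 heavy atoms by environment: 7× c (aromatic, H0) → match; 9× c (aromatic, H1) → no; 2× C (H0) → no; 3× O (H0) → no; 1× C (H3) → no; 1× O (H1) → no; 1× C (H1) → no; 1× C (H2) → no.
That gives 7 matching atoms.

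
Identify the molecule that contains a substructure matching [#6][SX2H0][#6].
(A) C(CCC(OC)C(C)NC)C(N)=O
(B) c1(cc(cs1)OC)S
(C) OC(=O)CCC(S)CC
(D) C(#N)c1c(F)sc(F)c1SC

[#6][SX2H0][#6] describes an aliphatic sulfur bridging two carbons with no H on the sulfur (a thioether).
(A) has a methoxy ether (-OCH3) but the bridging atom is O, not S.
(B) has a methoxy ether (-OCH3) but the bridging atom is O, not S.
(C) has a thiol (-SH) but the sulfur has H1, not H0 bridging two carbons.
(D) contains a methylthio ether (-SCH3), which satisfies every atom and bond constraint.
So the answer is (D).

D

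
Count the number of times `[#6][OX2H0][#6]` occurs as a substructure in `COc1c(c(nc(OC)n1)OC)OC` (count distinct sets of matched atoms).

[#6][OX2H0][#6] is the SMARTS for an ether: an aliphatic oxygen bridging two carbons with no H on the oxygen.
The molecule carries 4 separate instances of a methoxy ether (-OCH3) meeting every constraint; each maps to a distinct set of atoms, giving 4 matches.

4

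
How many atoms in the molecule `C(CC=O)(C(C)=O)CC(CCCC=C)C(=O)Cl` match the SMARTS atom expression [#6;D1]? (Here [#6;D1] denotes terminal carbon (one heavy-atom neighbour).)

2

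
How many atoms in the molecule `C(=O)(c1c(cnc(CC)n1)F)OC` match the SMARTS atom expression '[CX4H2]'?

The query [CX4H2] means: sp3 carbon (X4) with exactly two hydrogens.
Check the 13 heavy atoms by environment: 2× n (aromatic, H0, X2) → no; 3× c (aromatic, H0, X3) → no; 1× c (aromatic, H1, X3) → no; 1× C (H0, X3) → no; 1× O (H0, X1) → no; 1× O (H0, X2) → no; 2× C (H3, X4) → no; 1× C (H2, X4) → match; 1× F (H0, X1) → no.
That gives 1 matching atom.

1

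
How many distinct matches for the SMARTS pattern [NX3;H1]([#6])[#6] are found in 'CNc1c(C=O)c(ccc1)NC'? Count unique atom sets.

2

[NX3;H1]([#6])[#6] is the SMARTS for a secondary amine: a trivalent nitrogen with one H, bonded to two carbons.
The molecule carries 2 separate instances of an N-methylamino group (-NHCH3) meeting every constraint; each maps to a distinct set of atoms, giving 2 matches.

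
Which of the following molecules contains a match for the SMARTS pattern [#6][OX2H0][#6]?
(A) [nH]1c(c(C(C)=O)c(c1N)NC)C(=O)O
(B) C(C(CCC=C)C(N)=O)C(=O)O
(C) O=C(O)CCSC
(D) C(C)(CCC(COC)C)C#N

D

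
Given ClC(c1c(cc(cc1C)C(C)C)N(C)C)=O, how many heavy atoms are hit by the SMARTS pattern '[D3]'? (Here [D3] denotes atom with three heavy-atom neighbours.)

7

The query [D3] means: atom with exactly three heavy-atom neighbours.
Check the 16 heavy atoms by environment: 4× c (aromatic, D3) → match; 2× c (aromatic, D2) → no; 1× N (D3) → match; 5× C (D1) → no; 2× C (D3) → match; 1× O (D1) → no; 1× Cl (D1) → no.
Summing the matching environments: 4 + 1 + 2 = 7 matching atoms.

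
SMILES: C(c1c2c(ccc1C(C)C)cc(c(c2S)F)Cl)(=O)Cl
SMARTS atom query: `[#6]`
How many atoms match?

14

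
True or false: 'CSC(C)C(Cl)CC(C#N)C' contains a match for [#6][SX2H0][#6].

True

The pattern [#6][SX2H0][#6] describes an aliphatic sulfur bridging two carbons with no H on the sulfur — a thioether.
The molecule carries a methylthio ether (-SCH3), whose atoms satisfy every constraint of the query, so the pattern matches.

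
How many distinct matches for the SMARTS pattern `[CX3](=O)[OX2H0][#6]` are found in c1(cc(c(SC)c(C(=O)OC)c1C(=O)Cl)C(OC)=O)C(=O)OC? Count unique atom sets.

3

[CX3](=O)[OX2H0][#6] is the SMARTS for an ester: a carbonyl carbon bonded to an oxygen that is itself bonded to carbon (no H on that O).
The molecule carries 3 separate instances of a methyl-ester group (-C(=O)OCH3) meeting every constraint; each maps to a distinct set of atoms, giving 3 matches.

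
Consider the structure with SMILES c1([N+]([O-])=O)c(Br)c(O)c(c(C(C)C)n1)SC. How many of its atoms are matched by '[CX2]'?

0

The query [CX2] means: C with X2: aliphatic carbon with exactly 2 total connections.
Check the 16 heavy atoms by environment: 1× n (aromatic, X2) → no; 5× c (aromatic, X3) → no; 4× C (X4) → no; 1× O (X2) → no; 1× N (charge +1, X3) → no; 1× O (charge -1, X1) → no; 1× O (X1) → no; 1× S (X2) → no; 1× Br (X1) → no.
No environment satisfies the query, so 0 matching atoms.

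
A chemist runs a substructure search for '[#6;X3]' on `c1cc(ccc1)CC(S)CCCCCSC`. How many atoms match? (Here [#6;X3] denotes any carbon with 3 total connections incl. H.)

Check the 16 heavy atoms by environment: 8× C (X4) → no; 2× S (X2) → no; 6× c (aromatic, X3) → match.
That gives 6 matching atoms.

6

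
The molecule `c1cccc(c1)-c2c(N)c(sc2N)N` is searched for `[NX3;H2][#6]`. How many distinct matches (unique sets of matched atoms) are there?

[NX3;H2][#6] is the SMARTS for a primary amine: a trivalent nitrogen with two H attached to carbon.
The molecule carries 3 separate instances of a primary amino group (-NH2) meeting every constraint; each maps to a distinct set of atoms, giving 3 matches.

3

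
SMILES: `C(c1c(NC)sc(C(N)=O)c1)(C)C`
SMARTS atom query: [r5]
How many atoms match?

5

The query [r5] means: r5 matches atoms in a five-membered ring.
Check the 13 heavy atoms by environment: 1× s (aromatic, in 5-ring) → match; 4× c (aromatic, in 5-ring) → match; 5× C (acyclic) → no; 1× O (acyclic) → no; 2× N (acyclic) → no.
Summing the matching environments: 1 + 4 = 5 matching atoms.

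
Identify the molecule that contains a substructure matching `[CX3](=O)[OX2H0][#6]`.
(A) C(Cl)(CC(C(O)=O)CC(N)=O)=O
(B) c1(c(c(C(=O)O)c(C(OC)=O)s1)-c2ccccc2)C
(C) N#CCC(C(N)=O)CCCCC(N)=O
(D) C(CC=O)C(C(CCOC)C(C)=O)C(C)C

B

[CX3](=O)[OX2H0][#6] describes a carbonyl carbon bonded to an oxygen that is itself bonded to carbon (no H on that O) (an ester).
(A) has a primary amide (-C(=O)NH2) but the carbonyl is bonded to N, not to an O-C linkage.
(B) contains a methyl-ester group (-C(=O)OCH3), which satisfies every atom and bond constraint.
(C) has a primary amide (-C(=O)NH2) but the carbonyl is bonded to N, not to an O-C linkage.
(D) has a methoxy ether (-OCH3) but the ether oxygen is not adjacent to a C=O carbon.
So the answer is (B).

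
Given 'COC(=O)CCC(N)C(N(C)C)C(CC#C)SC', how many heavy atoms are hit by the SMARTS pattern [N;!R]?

The query [N;!R] means: aliphatic nitrogen not in a ring.
Check the 18 heavy atoms by environment: 13× C (acyclic) → no; 1× S (acyclic) → no; 2× N (acyclic) → match; 2× O (acyclic) → no.
That gives 2 matching atoms.

2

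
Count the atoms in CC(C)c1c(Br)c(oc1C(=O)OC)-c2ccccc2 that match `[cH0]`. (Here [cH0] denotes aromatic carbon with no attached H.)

5

The query [cH0] means: aromatic carbon with no attached hydrogen (substituted or ring-fusion).
Check the 19 heavy atoms by environment: 1× o (aromatic, H0) → no; 5× c (aromatic, H0) → match; 5× c (aromatic, H1) → no; 1× Br (H0) → no; 1× C (H1) → no; 3× C (H3) → no; 1× C (H0) → no; 2× O (H0) → no.
That gives 5 matching atoms.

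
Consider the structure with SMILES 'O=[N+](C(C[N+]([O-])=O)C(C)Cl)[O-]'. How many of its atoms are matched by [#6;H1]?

2

The query [#6;H1] means: any carbon bearing exactly one hydrogen.
Check the 11 heavy atoms by environment: 1× C (H3) → no; 2× C (H1) → match; 1× C (H2) → no; 1× Cl (H0) → no; 2× N (charge +1, H0) → no; 2× O (charge -1, H0) → no; 2× O (H0) → no.
That gives 2 matching atoms.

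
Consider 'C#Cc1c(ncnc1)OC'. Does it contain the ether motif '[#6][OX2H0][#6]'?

Yes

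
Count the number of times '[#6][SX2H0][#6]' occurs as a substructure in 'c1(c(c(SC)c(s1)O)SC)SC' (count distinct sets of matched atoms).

[#6][SX2H0][#6] is the SMARTS for a thioether: an aliphatic sulfur bridging two carbons with no H on the sulfur.
The molecule carries 3 separate instances of a methylthio ether (-SCH3) meeting every constraint; each maps to a distinct set of atoms, giving 3 matches.

3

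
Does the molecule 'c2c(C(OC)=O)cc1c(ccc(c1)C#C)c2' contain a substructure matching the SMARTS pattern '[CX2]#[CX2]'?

The pattern [CX2]#[CX2] describes a carbon-carbon triple bond — an alkyne.
The molecule carries an ethynyl group (-C#CH), whose atoms satisfy every constraint of the query, so the pattern matches.

Yes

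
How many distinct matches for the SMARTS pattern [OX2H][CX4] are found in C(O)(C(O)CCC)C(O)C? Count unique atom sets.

3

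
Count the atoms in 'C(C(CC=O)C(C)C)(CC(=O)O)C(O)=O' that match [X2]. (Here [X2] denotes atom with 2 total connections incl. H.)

2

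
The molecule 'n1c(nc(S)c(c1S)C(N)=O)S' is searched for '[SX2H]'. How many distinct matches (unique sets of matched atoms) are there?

3

[SX2H] is the SMARTS for a thiol: an aliphatic sulfur with two connections, one being H.
The molecule carries 3 separate instances of a thiol (-SH) meeting every constraint; each maps to a distinct set of atoms, giving 3 matches.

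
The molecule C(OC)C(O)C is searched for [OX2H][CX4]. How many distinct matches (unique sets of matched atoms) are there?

1

[OX2H][CX4] is the SMARTS for an aliphatic alcohol: a hydroxyl oxygen bound to an sp3 (X4) carbon.
Exactly one fragment in the molecule meets all constraints, giving 1 match.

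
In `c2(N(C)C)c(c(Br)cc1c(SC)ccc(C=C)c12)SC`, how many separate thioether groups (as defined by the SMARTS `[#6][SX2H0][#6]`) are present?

2

[#6][SX2H0][#6] is the SMARTS for a thioether: an aliphatic sulfur bridging two carbons with no H on the sulfur.
The molecule carries 2 separate instances of a methylthio ether (-SCH3) meeting every constraint; each maps to a distinct set of atoms, giving 2 matches.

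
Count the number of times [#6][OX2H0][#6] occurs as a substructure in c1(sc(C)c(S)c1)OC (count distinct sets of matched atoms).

1

[#6][OX2H0][#6] is the SMARTS for an ether: an aliphatic oxygen bridging two carbons with no H on the oxygen.
Exactly one fragment in the molecule meets all constraints, giving 1 match.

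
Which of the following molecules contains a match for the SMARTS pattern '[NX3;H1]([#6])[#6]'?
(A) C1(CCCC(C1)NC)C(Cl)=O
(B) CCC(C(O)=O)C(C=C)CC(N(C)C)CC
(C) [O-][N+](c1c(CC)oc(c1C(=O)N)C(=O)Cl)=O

A

[NX3;H1]([#6])[#6] describes a trivalent nitrogen with one H, bonded to two carbons (a secondary amine).
(A) contains an N-methylamino group (-NHCH3), which satisfies every atom and bond constraint.
(B) has a dimethylamino group (-N(CH3)2) but the nitrogen has H0, not H1.
(C) has a primary amide (-C(=O)NH2) but the -C(=O)NH2 nitrogen has H2, not H1.
So the answer is (A).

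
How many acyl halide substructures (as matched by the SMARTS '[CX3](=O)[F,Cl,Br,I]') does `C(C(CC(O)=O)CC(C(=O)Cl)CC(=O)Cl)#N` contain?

[CX3](=O)[F,Cl,Br,I] is the SMARTS for an acyl halide: a carbonyl carbon bonded to a halogen.
The molecule carries 2 separate instances of an acyl chloride (-C(=O)Cl) meeting every constraint; each maps to a distinct set of atoms, giving 2 matches.

2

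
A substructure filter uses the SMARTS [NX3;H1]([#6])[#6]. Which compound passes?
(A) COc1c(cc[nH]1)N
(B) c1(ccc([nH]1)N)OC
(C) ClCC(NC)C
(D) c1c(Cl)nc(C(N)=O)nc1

C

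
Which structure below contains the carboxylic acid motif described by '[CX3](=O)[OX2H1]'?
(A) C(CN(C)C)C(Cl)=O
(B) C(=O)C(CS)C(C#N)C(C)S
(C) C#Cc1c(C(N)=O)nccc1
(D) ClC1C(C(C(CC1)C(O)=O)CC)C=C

D

[CX3](=O)[OX2H1] describes an sp2 carbon double-bonded to O and single-bonded to an -OH oxygen (a carboxylic acid).
(A) has an acyl chloride (-C(=O)Cl) but the carbonyl is bonded to Cl, not to an -OH oxygen.
(B) has an aldehyde (-CHO) but there is no singly-bonded oxygen on the carbonyl carbon.
(C) has a primary amide (-C(=O)NH2) but the carbonyl is bonded to N, not to an -OH oxygen.
(D) contains a carboxylic acid group (-C(=O)OH), which satisfies every atom and bond constraint.
So the answer is (D).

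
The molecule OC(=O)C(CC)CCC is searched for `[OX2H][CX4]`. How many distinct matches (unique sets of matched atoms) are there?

[OX2H][CX4] is the SMARTS for an aliphatic alcohol: a hydroxyl oxygen bound to an sp3 (X4) carbon.
The molecule has a carboxylic acid group (-C(=O)OH), but the -OH is on a CX3 carbonyl carbon, not a CX4 carbon; nothing else fits, so there are 0 matches.

0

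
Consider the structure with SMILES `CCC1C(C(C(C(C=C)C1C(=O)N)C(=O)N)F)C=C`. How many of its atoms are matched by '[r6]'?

The query [r6] means: r6 matches atoms in a six-membered ring.
Check the 19 heavy atoms by environment: 6× C (in 6-ring) → match; 1× F (acyclic) → no; 8× C (acyclic) → no; 2× O (acyclic) → no; 2× N (acyclic) → no.
That gives 6 matching atoms.

6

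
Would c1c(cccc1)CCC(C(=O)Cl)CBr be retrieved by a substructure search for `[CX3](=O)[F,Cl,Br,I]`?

The pattern [CX3](=O)[F,Cl,Br,I] describes a carbonyl carbon bonded to a halogen — an acyl halide.
The molecule carries an acyl chloride (-C(=O)Cl), whose atoms satisfy every constraint of the query, so the pattern matches.

Yes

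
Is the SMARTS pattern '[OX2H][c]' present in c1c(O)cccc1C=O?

Yes

The pattern [OX2H][c] describes a hydroxyl oxygen attached to an aromatic carbon — a phenol.
The molecule carries a hydroxyl group (-OH), whose atoms satisfy every constraint of the query, so the pattern matches.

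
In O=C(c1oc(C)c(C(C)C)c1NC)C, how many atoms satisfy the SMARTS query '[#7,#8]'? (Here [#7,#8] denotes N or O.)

The query [#7,#8] means: nitrogen or oxygen (comma = OR).
Check the 14 heavy atoms by environment: 1× o (aromatic) → match; 4× c (aromatic) → no; 7× C → no; 1× N → match; 1× O → match.
Summing the matching environments: 1 + 1 + 1 = 3 matching atoms.

3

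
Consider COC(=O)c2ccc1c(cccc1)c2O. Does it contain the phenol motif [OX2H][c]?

Yes

The pattern [OX2H][c] describes a hydroxyl oxygen attached to an aromatic carbon — a phenol.
The molecule carries a hydroxyl group (-OH), whose atoms satisfy every constraint of the query, so the pattern matches.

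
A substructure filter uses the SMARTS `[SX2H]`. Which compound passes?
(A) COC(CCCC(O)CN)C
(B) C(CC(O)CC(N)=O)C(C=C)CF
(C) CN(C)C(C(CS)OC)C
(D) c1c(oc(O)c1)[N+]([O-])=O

[SX2H] describes an aliphatic sulfur with two connections, one being H (a thiol).
(A) has a hydroxyl group (-OH) but it is an -OH, not an -SH.
(B) has a hydroxyl group (-OH) but it is an -OH, not an -SH.
(C) contains a thiol (-SH), which satisfies every atom and bond constraint.
(D) has a hydroxyl group (-OH) but it is an -OH, not an -SH.
So the answer is (C).

C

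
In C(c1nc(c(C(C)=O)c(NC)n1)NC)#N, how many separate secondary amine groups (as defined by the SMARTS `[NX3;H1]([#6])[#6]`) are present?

2

[NX3;H1]([#6])[#6] is the SMARTS for a secondary amine: a trivalent nitrogen with one H, bonded to two carbons.
The molecule carries 2 separate instances of an N-methylamino group (-NHCH3) meeting every constraint; each maps to a distinct set of atoms, giving 2 matches.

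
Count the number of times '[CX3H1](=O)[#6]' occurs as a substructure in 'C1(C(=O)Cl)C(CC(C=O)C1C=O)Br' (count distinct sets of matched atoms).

[CX3H1](=O)[#6] is the SMARTS for an aldehyde: an sp2 carbon with one H, double-bonded to O and single-bonded to carbon.
The molecule carries 2 separate instances of an aldehyde (-CHO) meeting every constraint; each maps to a distinct set of atoms, giving 2 matches.

2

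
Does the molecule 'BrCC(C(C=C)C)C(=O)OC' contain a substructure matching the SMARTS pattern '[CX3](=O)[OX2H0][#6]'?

The pattern [CX3](=O)[OX2H0][#6] describes a carbonyl carbon bonded to an oxygen that is itself bonded to carbon (no H on that O) — an ester.
The molecule carries a methyl-ester group (-C(=O)OCH3), whose atoms satisfy every constraint of the query, so the pattern matches.

Yes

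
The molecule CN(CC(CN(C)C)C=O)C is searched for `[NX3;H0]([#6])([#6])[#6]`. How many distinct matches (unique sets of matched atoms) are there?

2

[NX3;H0]([#6])([#6])[#6] is the SMARTS for a tertiary amine: a trivalent nitrogen with no H, bonded to three carbons.
The molecule carries 2 separate instances of a dimethylamino group (-N(CH3)2) meeting every constraint; each maps to a distinct set of atoms, giving 2 matches.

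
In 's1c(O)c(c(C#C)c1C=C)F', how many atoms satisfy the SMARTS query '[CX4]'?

0

The query [CX4] means: C with X4: aliphatic carbon with exactly 4 total connections (bonds + H).
Check the 11 heavy atoms by environment: 1× s (aromatic, X2) → no; 4× c (aromatic, X3) → no; 2× C (X2) → no; 1× O (X2) → no; 1× F (X1) → no; 2× C (X3) → no.
No environment satisfies the query, so 0 matching atoms.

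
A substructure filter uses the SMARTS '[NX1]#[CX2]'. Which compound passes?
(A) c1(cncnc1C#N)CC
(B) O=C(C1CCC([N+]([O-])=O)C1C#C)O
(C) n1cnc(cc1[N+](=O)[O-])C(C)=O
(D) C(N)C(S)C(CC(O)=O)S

A

[NX1]#[CX2] describes a nitrogen triple-bonded to a two-connected carbon (a nitrile).
(A) contains a nitrile (-C#N), which satisfies every atom and bond constraint.
(B) has a nitro group (-[N+](=O)[O-]) but there is no C#N triple bond.
(C) has a nitro group (-[N+](=O)[O-]) but there is no C#N triple bond.
(D) has a primary amino group (-NH2) but the nitrogen is NX3 (three connections), not NX1 triple-bonded.
So the answer is (A).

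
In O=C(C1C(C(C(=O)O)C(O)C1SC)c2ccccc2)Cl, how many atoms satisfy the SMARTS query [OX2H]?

2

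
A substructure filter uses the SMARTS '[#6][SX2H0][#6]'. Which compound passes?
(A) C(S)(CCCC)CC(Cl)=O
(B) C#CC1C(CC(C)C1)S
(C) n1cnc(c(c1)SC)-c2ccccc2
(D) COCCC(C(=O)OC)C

[#6][SX2H0][#6] describes an aliphatic sulfur bridging two carbons with no H on the sulfur (a thioether).
(A) has a thiol (-SH) but the sulfur has H1, not H0 bridging two carbons.
(B) has a thiol (-SH) but the sulfur has H1, not H0 bridging two carbons.
(C) contains a methylthio ether (-SCH3), which satisfies every atom and bond constraint.
(D) has a methoxy ether (-OCH3) but the bridging atom is O, not S.
So the answer is (C).

C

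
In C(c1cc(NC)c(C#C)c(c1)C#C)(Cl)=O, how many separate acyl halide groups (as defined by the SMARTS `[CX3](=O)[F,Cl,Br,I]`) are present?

[CX3](=O)[F,Cl,Br,I] is the SMARTS for an acyl halide: a carbonyl carbon bonded to a halogen.
Exactly one fragment in the molecule meets all constraints, giving 1 match.

1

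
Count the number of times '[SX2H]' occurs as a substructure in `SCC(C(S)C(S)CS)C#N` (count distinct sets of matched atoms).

4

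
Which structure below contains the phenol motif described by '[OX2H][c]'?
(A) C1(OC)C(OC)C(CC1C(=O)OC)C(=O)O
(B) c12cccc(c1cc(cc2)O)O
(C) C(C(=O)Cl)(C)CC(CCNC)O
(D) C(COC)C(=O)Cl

B

[OX2H][c] describes a hydroxyl oxygen attached to an aromatic carbon (a phenol).
(A) has a methoxy ether (-OCH3) but the oxygen has H0, not H1.
(B) contains a hydroxyl group (-OH), which satisfies every atom and bond constraint.
(C) has a hydroxyl group (-OH) but the -OH is on an aliphatic carbon, not an aromatic c.
(D) has a methoxy ether (-OCH3) but the oxygen has H0, not H1.
So the answer is (B).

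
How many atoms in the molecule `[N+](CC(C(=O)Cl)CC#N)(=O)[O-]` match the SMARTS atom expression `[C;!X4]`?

2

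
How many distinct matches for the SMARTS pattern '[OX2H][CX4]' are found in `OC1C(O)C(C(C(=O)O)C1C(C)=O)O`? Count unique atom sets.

3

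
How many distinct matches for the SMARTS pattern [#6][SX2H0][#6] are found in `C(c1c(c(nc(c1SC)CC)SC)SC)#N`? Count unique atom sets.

[#6][SX2H0][#6] is the SMARTS for a thioether: an aliphatic sulfur bridging two carbons with no H on the sulfur.
The molecule carries 3 separate instances of a methylthio ether (-SCH3) meeting every constraint; each maps to a distinct set of atoms, giving 3 matches.

3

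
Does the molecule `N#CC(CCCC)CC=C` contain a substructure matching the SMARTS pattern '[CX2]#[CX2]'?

No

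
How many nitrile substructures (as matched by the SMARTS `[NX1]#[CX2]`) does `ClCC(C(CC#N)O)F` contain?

1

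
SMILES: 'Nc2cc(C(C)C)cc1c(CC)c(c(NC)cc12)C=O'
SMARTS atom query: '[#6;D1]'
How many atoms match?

The query [#6;D1] means: carbon bonded to exactly one heavy atom.
Check the 20 heavy atoms by environment: 7× c (aromatic, D3) → no; 3× c (aromatic, D2) → no; 1× N (D2) → no; 4× C (D1) → match; 2× C (D2) → no; 1× O (D1) → no; 1× N (D1) → no; 1× C (D3) → no.
That gives 4 matching atoms.

4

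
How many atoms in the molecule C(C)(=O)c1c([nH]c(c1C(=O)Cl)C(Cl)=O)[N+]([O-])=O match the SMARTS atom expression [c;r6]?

Check the 17 heavy atoms by environment: 1× n (aromatic, in 5-ring) → no; 4× c (aromatic, in 5-ring) → no; 1× N (charge +1, acyclic) → no; 1× O (charge -1, acyclic) → no; 4× O (acyclic) → no; 4× C (acyclic) → no; 2× Cl (acyclic) → no.
No environment satisfies the query, so 0 matching atoms.

0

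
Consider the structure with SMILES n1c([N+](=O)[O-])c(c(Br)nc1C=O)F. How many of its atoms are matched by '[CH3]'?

Check the 13 heavy atoms by environment: 2× n (aromatic, H0) → no; 4× c (aromatic, H0) → no; 1× F (H0) → no; 1× Br (H0) → no; 1× C (H1) → no; 2× O (H0) → no; 1× N (charge +1, H0) → no; 1× O (charge -1, H0) → no.
No environment satisfies the query, so 0 matching atoms.

0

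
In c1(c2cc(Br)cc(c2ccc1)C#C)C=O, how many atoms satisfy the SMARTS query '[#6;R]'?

Check the 15 heavy atoms by environment: 10× c (aromatic, in 6-ring) → match; 3× C (acyclic) → no; 1× O (acyclic) → no; 1× Br (acyclic) → no.
That gives 10 matching atoms.

10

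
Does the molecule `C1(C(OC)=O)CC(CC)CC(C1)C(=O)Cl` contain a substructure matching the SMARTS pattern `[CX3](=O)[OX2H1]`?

The pattern [CX3](=O)[OX2H1] describes an sp2 carbon double-bonded to O and single-bonded to an -OH oxygen — a carboxylic acid.
The closest candidate here is an acyl chloride (-C(=O)Cl), but the carbonyl is bonded to Cl, not to an -OH oxygen. No other fragment satisfies the full query, so there is no match.

No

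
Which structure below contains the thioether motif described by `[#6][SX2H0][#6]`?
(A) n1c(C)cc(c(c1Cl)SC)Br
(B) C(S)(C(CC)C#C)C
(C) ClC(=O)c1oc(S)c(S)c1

A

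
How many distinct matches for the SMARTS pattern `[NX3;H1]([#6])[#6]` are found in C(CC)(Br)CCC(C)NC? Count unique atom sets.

1

[NX3;H1]([#6])[#6] is the SMARTS for a secondary amine: a trivalent nitrogen with one H, bonded to two carbons.
Exactly one fragment in the molecule meets all constraints, giving 1 match.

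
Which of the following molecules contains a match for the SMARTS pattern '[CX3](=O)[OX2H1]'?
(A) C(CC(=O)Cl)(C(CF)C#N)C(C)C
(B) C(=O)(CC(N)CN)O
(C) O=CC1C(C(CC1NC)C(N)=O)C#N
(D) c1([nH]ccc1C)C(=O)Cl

B

[CX3](=O)[OX2H1] describes an sp2 carbon double-bonded to O and single-bonded to an -OH oxygen (a carboxylic acid).
(A) has an acyl chloride (-C(=O)Cl) but the carbonyl is bonded to Cl, not to an -OH oxygen.
(B) contains a carboxylic acid group (-C(=O)OH), which satisfies every atom and bond constraint.
(C) has a primary amide (-C(=O)NH2) but the carbonyl is bonded to N, not to an -OH oxygen.
(D) has an acyl chloride (-C(=O)Cl) but the carbonyl is bonded to Cl, not to an -OH oxygen.
So the answer is (B).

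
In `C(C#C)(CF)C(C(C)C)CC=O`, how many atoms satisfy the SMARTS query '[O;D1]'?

The query [O;D1] means: aliphatic oxygen bonded to exactly one heavy atom.
Check the 12 heavy atoms by environment: 4× C (D2) → no; 3× C (D3) → no; 1× F (D1) → no; 3× C (D1) → no; 1× O (D1) → match.
That gives 1 matching atom.

1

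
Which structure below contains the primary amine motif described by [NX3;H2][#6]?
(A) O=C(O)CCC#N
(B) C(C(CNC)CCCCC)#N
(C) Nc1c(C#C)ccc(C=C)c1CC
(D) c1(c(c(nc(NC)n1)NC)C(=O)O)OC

[NX3;H2][#6] describes a trivalent nitrogen with two H attached to carbon (a primary amine).
(A) has a nitrile (-C#N) but the nitrogen is NX1 (triple-bonded), not NX3 with two H.
(B) has an N-methylamino group (-NHCH3) but the nitrogen bears two carbons and only one H (H1), not H2.
(C) contains a primary amino group (-NH2), which satisfies every atom and bond constraint.
(D) has an N-methylamino group (-NHCH3) but the nitrogen bears two carbons and only one H (H1), not H2.
So the answer is (C).

C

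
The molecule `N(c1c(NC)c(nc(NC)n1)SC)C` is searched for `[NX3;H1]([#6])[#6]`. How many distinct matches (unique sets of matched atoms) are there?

3

[NX3;H1]([#6])[#6] is the SMARTS for a secondary amine: a trivalent nitrogen with one H, bonded to two carbons.
The molecule carries 3 separate instances of an N-methylamino group (-NHCH3) meeting every constraint; each maps to a distinct set of atoms, giving 3 matches.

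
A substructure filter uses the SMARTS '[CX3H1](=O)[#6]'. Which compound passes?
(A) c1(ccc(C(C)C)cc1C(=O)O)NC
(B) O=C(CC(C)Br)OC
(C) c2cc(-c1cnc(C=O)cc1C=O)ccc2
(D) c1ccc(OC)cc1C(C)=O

C

[CX3H1](=O)[#6] describes an sp2 carbon with one H, double-bonded to O and single-bonded to carbon (an aldehyde).
(A) has a carboxylic acid group (-C(=O)OH) but the carbonyl carbon has H0 and is bonded to O, not H1.
(B) has a methyl-ester group (-C(=O)OCH3) but the carbonyl carbon has H0, not H1.
(C) contains an aldehyde (-CHO), which satisfies every atom and bond constraint.
(D) has an acetyl/ketone group (-C(=O)CH3) but the carbonyl carbon has H0 (two carbon neighbours), not H1.
So the answer is (C).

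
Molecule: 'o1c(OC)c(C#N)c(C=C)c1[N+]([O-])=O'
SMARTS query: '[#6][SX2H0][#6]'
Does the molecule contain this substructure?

The pattern [#6][SX2H0][#6] describes an aliphatic sulfur bridging two carbons with no H on the sulfur — a thioether.
The closest candidate here is a methoxy ether (-OCH3), but the bridging atom is O, not S. No other fragment satisfies the full query, so there is no match.

No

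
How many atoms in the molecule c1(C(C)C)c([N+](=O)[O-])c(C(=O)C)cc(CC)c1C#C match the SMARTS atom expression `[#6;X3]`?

7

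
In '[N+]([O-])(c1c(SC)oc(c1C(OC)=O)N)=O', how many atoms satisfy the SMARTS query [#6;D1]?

2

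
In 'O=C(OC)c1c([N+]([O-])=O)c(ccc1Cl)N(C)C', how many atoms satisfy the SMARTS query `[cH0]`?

4

Check the 17 heavy atoms by environment: 4× c (aromatic, H0) → match; 2× c (aromatic, H1) → no; 1× N (charge +1, H0) → no; 1× O (charge -1, H0) → no; 3× O (H0) → no; 1× Cl (H0) → no; 1× N (H0) → no; 3× C (H3) → no; 1× C (H0) → no.
That gives 4 matching atoms.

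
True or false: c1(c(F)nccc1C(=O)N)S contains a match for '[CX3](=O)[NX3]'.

True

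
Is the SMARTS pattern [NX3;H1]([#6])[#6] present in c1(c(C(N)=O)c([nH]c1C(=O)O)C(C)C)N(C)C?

No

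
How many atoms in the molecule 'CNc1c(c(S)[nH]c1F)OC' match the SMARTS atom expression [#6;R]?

The query [#6;R] means: carbon that is part of a ring.
Check the 11 heavy atoms by environment: 1× n (aromatic, in 5-ring) → no; 4× c (aromatic, in 5-ring) → match; 1× O (acyclic) → no; 2× C (acyclic) → no; 1× N (acyclic) → no; 1× S (acyclic) → no; 1× F (acyclic) → no.
That gives 4 matching atoms.

4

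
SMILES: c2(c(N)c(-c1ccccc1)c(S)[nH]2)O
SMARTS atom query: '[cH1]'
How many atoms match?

5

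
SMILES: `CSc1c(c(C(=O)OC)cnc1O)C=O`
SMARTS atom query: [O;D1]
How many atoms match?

3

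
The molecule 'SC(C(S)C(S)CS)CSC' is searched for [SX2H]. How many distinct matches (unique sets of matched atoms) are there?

4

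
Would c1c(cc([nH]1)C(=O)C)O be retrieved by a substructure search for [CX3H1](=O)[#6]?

The pattern [CX3H1](=O)[#6] describes an sp2 carbon with one H, double-bonded to O and single-bonded to carbon — an aldehyde.
The closest candidate here is an acetyl/ketone group (-C(=O)CH3), but the carbonyl carbon has H0 (two carbon neighbours), not H1. No other fragment satisfies the full query, so there is no match.

No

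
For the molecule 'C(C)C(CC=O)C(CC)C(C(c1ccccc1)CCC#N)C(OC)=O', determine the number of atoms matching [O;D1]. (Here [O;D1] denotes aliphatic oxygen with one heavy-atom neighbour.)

2

The query [O;D1] means: aliphatic oxygen bonded to exactly one heavy atom.
Check the 25 heavy atoms by environment: 7× C (D2) → no; 5× C (D3) → no; 2× O (D1) → match; 3× C (D1) → no; 1× O (D2) → no; 1× N (D1) → no; 1× c (aromatic, D3) → no; 5× c (aromatic, D2) → no.
That gives 2 matching atoms.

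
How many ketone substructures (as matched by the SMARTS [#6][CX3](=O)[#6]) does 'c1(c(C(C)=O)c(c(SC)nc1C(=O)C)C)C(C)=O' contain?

[#6][CX3](=O)[#6] is the SMARTS for a ketone: a carbonyl carbon (no H) flanked by two carbons.
The molecule carries 3 separate instances of an acetyl/ketone group (-C(=O)CH3) meeting every constraint; each maps to a distinct set of atoms, giving 3 matches.

3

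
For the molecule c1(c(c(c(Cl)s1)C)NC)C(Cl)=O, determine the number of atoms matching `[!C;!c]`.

The query [!C;!c] means: neither aliphatic nor aromatic carbon — same as [!#6].
Check the 12 heavy atoms by environment: 1× s (aromatic) → match; 4× c (aromatic) → no; 3× C → no; 1× O → match; 2× Cl → match; 1× N → match.
Summing the matching environments: 1 + 1 + 2 + 1 = 5 matching atoms.

5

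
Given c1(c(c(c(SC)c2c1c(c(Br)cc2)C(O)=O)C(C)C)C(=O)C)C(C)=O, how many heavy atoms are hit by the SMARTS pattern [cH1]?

2

Check the 25 heavy atoms by environment: 8× c (aromatic, H0) → no; 2× c (aromatic, H1) → match; 3× C (H0) → no; 3× O (H0) → no; 1× O (H1) → no; 1× Br (H0) → no; 1× S (H0) → no; 5× C (H3) → no; 1× C (H1) → no.
That gives 2 matching atoms.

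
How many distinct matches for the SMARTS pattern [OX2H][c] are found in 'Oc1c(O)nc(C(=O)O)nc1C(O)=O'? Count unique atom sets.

[OX2H][c] is the SMARTS for a phenol: a hydroxyl oxygen attached to an aromatic carbon.
The molecule carries 2 separate instances of a hydroxyl group (-OH) meeting every constraint; each maps to a distinct set of atoms, giving 2 matches.

2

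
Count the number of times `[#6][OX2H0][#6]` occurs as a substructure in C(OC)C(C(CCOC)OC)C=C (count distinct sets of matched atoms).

3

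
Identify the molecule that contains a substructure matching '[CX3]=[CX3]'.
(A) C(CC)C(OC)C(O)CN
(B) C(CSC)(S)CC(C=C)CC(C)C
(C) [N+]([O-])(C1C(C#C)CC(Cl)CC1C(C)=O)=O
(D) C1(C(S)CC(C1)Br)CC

B

[CX3]=[CX3] describes a non-aromatic C=C double bond between two sp2 carbons (an alkene).
(A) has an ethyl group (-CH2CH3) but its C-C bond is a single bond between CX4 carbons, not CX3=CX3.
(B) contains a vinyl group (-CH=CH2), which satisfies every atom and bond constraint.
(C) has an ethynyl group (-C#CH) but the C-C bond is a triple bond, not a double bond.
(D) has an ethyl group (-CH2CH3) but its C-C bond is a single bond between CX4 carbons, not CX3=CX3.
So the answer is (B).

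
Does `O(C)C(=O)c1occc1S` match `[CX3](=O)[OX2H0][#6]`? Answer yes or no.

Yes

The pattern [CX3](=O)[OX2H0][#6] describes a carbonyl carbon bonded to an oxygen that is itself bonded to carbon (no H on that O) — an ester.
The molecule carries a methyl-ester group (-C(=O)OCH3), whose atoms satisfy every constraint of the query, so the pattern matches.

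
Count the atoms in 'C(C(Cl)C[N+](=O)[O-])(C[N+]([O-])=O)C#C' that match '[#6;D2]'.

3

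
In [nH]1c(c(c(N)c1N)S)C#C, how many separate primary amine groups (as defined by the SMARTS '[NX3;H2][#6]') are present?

[NX3;H2][#6] is the SMARTS for a primary amine: a trivalent nitrogen with two H attached to carbon.
The molecule carries 2 separate instances of a primary amino group (-NH2) meeting every constraint; each maps to a distinct set of atoms, giving 2 matches.

2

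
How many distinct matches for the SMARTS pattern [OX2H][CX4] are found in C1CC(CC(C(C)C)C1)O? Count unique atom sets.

1

[OX2H][CX4] is the SMARTS for an aliphatic alcohol: a hydroxyl oxygen bound to an sp3 (X4) carbon.
Exactly one fragment in the molecule meets all constraints, giving 1 match.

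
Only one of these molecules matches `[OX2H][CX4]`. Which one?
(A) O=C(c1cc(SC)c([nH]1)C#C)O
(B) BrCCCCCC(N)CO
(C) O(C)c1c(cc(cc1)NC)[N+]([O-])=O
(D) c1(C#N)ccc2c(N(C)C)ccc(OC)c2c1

[OX2H][CX4] describes a hydroxyl oxygen bound to an sp3 (X4) carbon (an aliphatic alcohol).
(A) has a carboxylic acid group (-C(=O)OH) but the -OH is on a CX3 carbonyl carbon, not a CX4 carbon.
(B) contains a hydroxyl group (-OH), which satisfies every atom and bond constraint.
(C) has a methoxy ether (-OCH3) but the oxygen has H0 (ether), not H1.
(D) has a methoxy ether (-OCH3) but the oxygen has H0 (ether), not H1.
So the answer is (B).

B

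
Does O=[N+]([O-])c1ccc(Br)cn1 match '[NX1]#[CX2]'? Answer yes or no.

No

The pattern [NX1]#[CX2] describes a nitrogen triple-bonded to a two-connected carbon — a nitrile.
The closest candidate here is a nitro group (-[N+](=O)[O-]), but there is no C#N triple bond. No other fragment satisfies the full query, so there is no match.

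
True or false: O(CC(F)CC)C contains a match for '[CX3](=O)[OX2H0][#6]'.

The pattern [CX3](=O)[OX2H0][#6] describes a carbonyl carbon bonded to an oxygen that is itself bonded to carbon (no H on that O) — an ester.
The closest candidate here is a methoxy ether (-OCH3), but the ether oxygen is not adjacent to a C=O carbon. No other fragment satisfies the full query, so there is no match.

False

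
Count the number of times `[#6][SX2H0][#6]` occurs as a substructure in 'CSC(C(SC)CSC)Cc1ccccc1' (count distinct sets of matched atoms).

[#6][SX2H0][#6] is the SMARTS for a thioether: an aliphatic sulfur bridging two carbons with no H on the sulfur.
The molecule carries 3 separate instances of a methylthio ether (-SCH3) meeting every constraint; each maps to a distinct set of atoms, giving 3 matches.

3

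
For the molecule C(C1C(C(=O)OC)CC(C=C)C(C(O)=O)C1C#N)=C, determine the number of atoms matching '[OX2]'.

The query [OX2] means: aliphatic oxygen with two total connections — ether, hydroxyl, or ester single-bond O.
Check the 19 heavy atoms by environment: 7× C (X4) → no; 1× C (X2) → no; 1× N (X1) → no; 6× C (X3) → no; 2× O (X1) → no; 2× O (X2) → match.
That gives 2 matching atoms.

2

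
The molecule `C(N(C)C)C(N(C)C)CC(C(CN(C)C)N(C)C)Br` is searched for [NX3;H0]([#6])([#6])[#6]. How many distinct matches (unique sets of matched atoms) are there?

4

[NX3;H0]([#6])([#6])[#6] is the SMARTS for a tertiary amine: a trivalent nitrogen with no H, bonded to three carbons.
The molecule carries 4 separate instances of a dimethylamino group (-N(CH3)2) meeting every constraint; each maps to a distinct set of atoms, giving 4 matches.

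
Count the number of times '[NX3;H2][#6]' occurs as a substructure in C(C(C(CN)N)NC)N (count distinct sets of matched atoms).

[NX3;H2][#6] is the SMARTS for a primary amine: a trivalent nitrogen with two H attached to carbon.
The molecule carries 3 separate instances of a primary amino group (-NH2) meeting every constraint; each maps to a distinct set of atoms, giving 3 matches.

3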